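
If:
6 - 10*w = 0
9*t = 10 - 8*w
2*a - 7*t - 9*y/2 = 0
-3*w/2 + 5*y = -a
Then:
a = 4369/2610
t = 26/45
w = 3/5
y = -202/1305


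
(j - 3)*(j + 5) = j^2 + 2*j - 15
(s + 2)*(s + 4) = s^2 + 6*s + 8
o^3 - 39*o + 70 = (o - 5)*(o - 2)*(o + 7)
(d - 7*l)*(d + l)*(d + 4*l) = d^3 - 2*d^2*l - 31*d*l^2 - 28*l^3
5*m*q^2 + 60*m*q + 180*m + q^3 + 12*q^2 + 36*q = (5*m + q)*(q + 6)^2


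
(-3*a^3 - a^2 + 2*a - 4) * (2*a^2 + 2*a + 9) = -6*a^5 - 8*a^4 - 25*a^3 - 13*a^2 + 10*a - 36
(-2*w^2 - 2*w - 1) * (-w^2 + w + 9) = 2*w^4 - 19*w^2 - 19*w - 9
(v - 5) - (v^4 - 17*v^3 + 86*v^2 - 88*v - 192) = -v^4 + 17*v^3 - 86*v^2 + 89*v + 187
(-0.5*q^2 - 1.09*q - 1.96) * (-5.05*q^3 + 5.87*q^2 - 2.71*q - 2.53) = 2.525*q^5 + 2.5695*q^4 + 4.8547*q^3 - 7.2863*q^2 + 8.0693*q + 4.9588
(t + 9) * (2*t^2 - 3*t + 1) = 2*t^3 + 15*t^2 - 26*t + 9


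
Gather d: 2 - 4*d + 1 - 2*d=3 - 6*d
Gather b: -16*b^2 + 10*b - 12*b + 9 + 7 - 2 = -16*b^2 - 2*b + 14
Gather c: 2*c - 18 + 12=2*c - 6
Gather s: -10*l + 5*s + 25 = -10*l + 5*s + 25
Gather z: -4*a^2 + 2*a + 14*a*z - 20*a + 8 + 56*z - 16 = -4*a^2 - 18*a + z*(14*a + 56) - 8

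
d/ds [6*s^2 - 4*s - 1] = 12*s - 4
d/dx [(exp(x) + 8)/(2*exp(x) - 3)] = -19*exp(x)/(2*exp(x) - 3)^2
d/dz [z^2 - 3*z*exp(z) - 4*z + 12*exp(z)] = -3*z*exp(z) + 2*z + 9*exp(z) - 4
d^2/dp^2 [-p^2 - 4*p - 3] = -2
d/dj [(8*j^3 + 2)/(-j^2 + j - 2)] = 2*(-12*j^2*(j^2 - j + 2) + (2*j - 1)*(4*j^3 + 1))/(j^2 - j + 2)^2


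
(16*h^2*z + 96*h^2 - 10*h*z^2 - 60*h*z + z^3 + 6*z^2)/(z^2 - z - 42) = (16*h^2 - 10*h*z + z^2)/(z - 7)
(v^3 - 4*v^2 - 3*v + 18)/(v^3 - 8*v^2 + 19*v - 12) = (v^2 - v - 6)/(v^2 - 5*v + 4)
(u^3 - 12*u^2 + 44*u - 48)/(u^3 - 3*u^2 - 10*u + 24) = (u - 6)/(u + 3)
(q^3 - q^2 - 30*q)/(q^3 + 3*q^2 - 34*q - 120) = q/(q + 4)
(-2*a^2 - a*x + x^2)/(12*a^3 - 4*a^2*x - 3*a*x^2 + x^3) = (a + x)/(-6*a^2 - a*x + x^2)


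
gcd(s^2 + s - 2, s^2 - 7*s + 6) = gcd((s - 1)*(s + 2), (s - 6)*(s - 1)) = s - 1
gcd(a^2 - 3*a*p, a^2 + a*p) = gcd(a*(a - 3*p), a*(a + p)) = a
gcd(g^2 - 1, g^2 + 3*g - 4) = g - 1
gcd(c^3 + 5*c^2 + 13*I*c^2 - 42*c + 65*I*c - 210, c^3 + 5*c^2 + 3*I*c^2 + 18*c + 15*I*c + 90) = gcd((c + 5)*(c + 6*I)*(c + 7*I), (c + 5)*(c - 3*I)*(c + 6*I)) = c^2 + c*(5 + 6*I) + 30*I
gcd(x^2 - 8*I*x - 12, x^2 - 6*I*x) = x - 6*I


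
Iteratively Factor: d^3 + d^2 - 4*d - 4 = (d + 2)*(d^2 - d - 2) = (d + 1)*(d + 2)*(d - 2)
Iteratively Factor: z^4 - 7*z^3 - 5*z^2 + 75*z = (z)*(z^3 - 7*z^2 - 5*z + 75) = z*(z - 5)*(z^2 - 2*z - 15) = z*(z - 5)*(z + 3)*(z - 5)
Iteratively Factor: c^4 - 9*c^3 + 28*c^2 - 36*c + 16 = (c - 4)*(c^3 - 5*c^2 + 8*c - 4) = (c - 4)*(c - 1)*(c^2 - 4*c + 4) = (c - 4)*(c - 2)*(c - 1)*(c - 2)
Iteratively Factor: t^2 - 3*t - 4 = (t + 1)*(t - 4)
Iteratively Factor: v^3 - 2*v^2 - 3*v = (v + 1)*(v^2 - 3*v) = (v - 3)*(v + 1)*(v)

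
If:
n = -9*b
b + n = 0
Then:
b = 0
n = 0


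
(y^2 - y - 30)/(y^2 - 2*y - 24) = (y + 5)/(y + 4)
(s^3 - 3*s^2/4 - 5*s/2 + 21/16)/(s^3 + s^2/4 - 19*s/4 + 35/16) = (2*s + 3)/(2*s + 5)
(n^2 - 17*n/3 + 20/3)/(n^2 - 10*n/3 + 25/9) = 3*(n - 4)/(3*n - 5)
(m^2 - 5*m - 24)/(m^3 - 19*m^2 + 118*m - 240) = (m + 3)/(m^2 - 11*m + 30)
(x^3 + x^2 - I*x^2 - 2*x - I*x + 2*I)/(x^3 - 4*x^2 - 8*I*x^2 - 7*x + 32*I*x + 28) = (x^2 + x - 2)/(x^2 - x*(4 + 7*I) + 28*I)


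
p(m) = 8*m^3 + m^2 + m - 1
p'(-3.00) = 211.00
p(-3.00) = -211.00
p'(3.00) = 223.00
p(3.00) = 227.00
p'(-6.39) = 968.19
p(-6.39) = -2053.89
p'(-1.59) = 58.49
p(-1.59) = -32.22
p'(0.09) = 1.37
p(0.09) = -0.90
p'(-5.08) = 610.19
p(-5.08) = -1029.05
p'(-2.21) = 113.80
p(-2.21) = -84.68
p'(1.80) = 82.36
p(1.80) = 50.70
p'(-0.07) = 0.98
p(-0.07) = -1.07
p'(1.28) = 42.88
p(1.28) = 18.70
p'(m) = 24*m^2 + 2*m + 1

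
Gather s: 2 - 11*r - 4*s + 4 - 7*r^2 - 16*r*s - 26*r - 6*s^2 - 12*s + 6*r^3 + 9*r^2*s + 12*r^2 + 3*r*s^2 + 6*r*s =6*r^3 + 5*r^2 - 37*r + s^2*(3*r - 6) + s*(9*r^2 - 10*r - 16) + 6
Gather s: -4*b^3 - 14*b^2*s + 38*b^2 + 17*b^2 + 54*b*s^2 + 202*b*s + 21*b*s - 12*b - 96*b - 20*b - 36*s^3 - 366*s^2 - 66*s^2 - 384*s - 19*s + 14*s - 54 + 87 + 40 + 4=-4*b^3 + 55*b^2 - 128*b - 36*s^3 + s^2*(54*b - 432) + s*(-14*b^2 + 223*b - 389) + 77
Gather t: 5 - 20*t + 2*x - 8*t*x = t*(-8*x - 20) + 2*x + 5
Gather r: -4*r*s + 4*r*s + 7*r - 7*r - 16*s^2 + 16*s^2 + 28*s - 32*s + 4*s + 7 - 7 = 0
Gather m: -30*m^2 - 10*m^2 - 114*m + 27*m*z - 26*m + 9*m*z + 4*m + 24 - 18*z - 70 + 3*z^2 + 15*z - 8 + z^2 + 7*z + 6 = -40*m^2 + m*(36*z - 136) + 4*z^2 + 4*z - 48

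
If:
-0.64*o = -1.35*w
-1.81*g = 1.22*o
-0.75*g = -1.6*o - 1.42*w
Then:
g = 0.00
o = 0.00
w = 0.00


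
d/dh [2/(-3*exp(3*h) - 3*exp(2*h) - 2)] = (18*exp(h) + 12)*exp(2*h)/(3*exp(3*h) + 3*exp(2*h) + 2)^2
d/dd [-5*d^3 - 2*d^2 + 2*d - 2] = -15*d^2 - 4*d + 2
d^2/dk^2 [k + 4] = 0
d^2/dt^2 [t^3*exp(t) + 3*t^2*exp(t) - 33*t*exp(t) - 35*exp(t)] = (t^3 + 9*t^2 - 15*t - 95)*exp(t)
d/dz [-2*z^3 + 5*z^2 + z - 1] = -6*z^2 + 10*z + 1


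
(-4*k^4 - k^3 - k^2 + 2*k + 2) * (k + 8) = -4*k^5 - 33*k^4 - 9*k^3 - 6*k^2 + 18*k + 16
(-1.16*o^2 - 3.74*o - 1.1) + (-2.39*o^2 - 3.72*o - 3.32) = -3.55*o^2 - 7.46*o - 4.42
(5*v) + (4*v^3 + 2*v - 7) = 4*v^3 + 7*v - 7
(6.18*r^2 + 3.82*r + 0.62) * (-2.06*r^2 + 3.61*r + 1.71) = -12.7308*r^4 + 14.4406*r^3 + 23.0808*r^2 + 8.7704*r + 1.0602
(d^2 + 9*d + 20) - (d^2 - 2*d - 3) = 11*d + 23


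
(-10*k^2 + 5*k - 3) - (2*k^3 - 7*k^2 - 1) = -2*k^3 - 3*k^2 + 5*k - 2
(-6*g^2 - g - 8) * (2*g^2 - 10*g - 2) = -12*g^4 + 58*g^3 + 6*g^2 + 82*g + 16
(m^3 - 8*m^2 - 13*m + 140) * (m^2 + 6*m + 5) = m^5 - 2*m^4 - 56*m^3 + 22*m^2 + 775*m + 700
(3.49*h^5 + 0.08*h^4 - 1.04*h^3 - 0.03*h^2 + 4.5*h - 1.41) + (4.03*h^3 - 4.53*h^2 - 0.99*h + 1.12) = 3.49*h^5 + 0.08*h^4 + 2.99*h^3 - 4.56*h^2 + 3.51*h - 0.29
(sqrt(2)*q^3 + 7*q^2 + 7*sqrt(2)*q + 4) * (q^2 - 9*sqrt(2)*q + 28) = sqrt(2)*q^5 - 11*q^4 - 28*sqrt(2)*q^3 + 74*q^2 + 160*sqrt(2)*q + 112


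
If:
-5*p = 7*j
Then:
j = -5*p/7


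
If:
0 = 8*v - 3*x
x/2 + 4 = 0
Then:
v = -3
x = -8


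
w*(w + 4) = w^2 + 4*w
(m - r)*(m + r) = m^2 - r^2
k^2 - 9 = (k - 3)*(k + 3)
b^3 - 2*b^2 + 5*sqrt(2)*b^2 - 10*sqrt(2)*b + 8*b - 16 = (b - 2)*(b + sqrt(2))*(b + 4*sqrt(2))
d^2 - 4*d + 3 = (d - 3)*(d - 1)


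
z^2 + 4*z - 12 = (z - 2)*(z + 6)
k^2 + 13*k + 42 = (k + 6)*(k + 7)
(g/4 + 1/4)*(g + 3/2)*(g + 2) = g^3/4 + 9*g^2/8 + 13*g/8 + 3/4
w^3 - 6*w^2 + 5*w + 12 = (w - 4)*(w - 3)*(w + 1)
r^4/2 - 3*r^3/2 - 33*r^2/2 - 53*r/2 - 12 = (r/2 + 1/2)*(r - 8)*(r + 1)*(r + 3)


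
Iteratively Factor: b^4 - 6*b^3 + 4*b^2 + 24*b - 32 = (b - 4)*(b^3 - 2*b^2 - 4*b + 8) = (b - 4)*(b - 2)*(b^2 - 4) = (b - 4)*(b - 2)*(b + 2)*(b - 2)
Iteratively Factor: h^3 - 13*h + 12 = (h + 4)*(h^2 - 4*h + 3) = (h - 1)*(h + 4)*(h - 3)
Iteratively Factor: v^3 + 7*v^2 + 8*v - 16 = (v + 4)*(v^2 + 3*v - 4) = (v + 4)^2*(v - 1)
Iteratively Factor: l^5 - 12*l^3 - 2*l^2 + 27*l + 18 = (l + 1)*(l^4 - l^3 - 11*l^2 + 9*l + 18) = (l + 1)^2*(l^3 - 2*l^2 - 9*l + 18) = (l + 1)^2*(l + 3)*(l^2 - 5*l + 6) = (l - 3)*(l + 1)^2*(l + 3)*(l - 2)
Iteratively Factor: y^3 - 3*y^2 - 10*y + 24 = (y - 4)*(y^2 + y - 6) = (y - 4)*(y - 2)*(y + 3)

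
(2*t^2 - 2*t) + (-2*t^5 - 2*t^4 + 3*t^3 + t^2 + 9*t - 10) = -2*t^5 - 2*t^4 + 3*t^3 + 3*t^2 + 7*t - 10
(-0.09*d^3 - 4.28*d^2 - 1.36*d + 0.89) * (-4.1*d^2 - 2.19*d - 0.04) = 0.369*d^5 + 17.7451*d^4 + 14.9528*d^3 - 0.499399999999999*d^2 - 1.8947*d - 0.0356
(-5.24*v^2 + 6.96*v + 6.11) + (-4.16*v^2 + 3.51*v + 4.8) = -9.4*v^2 + 10.47*v + 10.91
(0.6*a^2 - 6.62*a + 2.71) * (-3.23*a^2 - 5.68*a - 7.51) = -1.938*a^4 + 17.9746*a^3 + 24.3423*a^2 + 34.3234*a - 20.3521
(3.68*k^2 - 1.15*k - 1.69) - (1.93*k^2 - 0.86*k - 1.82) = 1.75*k^2 - 0.29*k + 0.13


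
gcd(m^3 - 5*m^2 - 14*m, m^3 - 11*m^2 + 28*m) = m^2 - 7*m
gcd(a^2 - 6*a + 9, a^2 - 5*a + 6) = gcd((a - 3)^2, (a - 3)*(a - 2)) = a - 3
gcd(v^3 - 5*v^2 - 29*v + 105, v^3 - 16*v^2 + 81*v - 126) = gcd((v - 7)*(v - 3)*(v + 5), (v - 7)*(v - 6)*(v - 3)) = v^2 - 10*v + 21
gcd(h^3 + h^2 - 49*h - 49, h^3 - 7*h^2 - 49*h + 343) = h^2 - 49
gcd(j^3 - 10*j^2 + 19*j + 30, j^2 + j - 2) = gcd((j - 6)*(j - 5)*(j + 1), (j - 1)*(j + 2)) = 1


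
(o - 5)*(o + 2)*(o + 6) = o^3 + 3*o^2 - 28*o - 60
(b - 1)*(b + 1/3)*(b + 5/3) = b^3 + b^2 - 13*b/9 - 5/9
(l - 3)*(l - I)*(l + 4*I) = l^3 - 3*l^2 + 3*I*l^2 + 4*l - 9*I*l - 12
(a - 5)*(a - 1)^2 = a^3 - 7*a^2 + 11*a - 5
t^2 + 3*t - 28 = (t - 4)*(t + 7)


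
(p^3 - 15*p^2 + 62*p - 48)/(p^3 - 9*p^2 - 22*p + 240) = (p - 1)/(p + 5)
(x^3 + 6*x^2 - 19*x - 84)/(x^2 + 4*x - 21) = (x^2 - x - 12)/(x - 3)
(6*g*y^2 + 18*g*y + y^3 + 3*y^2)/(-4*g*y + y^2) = (6*g*y + 18*g + y^2 + 3*y)/(-4*g + y)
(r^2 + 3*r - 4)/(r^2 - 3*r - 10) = (-r^2 - 3*r + 4)/(-r^2 + 3*r + 10)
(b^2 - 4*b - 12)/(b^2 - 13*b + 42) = (b + 2)/(b - 7)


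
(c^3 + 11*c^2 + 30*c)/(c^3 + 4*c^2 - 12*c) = (c + 5)/(c - 2)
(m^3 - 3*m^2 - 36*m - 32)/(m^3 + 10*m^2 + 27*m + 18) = (m^2 - 4*m - 32)/(m^2 + 9*m + 18)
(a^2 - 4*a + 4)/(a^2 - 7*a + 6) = (a^2 - 4*a + 4)/(a^2 - 7*a + 6)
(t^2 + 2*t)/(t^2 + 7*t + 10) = t/(t + 5)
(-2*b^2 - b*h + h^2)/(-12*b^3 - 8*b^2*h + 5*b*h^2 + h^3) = 1/(6*b + h)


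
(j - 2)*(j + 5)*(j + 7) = j^3 + 10*j^2 + 11*j - 70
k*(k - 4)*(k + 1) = k^3 - 3*k^2 - 4*k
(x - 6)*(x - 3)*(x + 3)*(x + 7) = x^4 + x^3 - 51*x^2 - 9*x + 378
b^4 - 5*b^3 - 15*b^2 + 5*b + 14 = (b - 7)*(b - 1)*(b + 1)*(b + 2)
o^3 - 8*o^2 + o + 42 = (o - 7)*(o - 3)*(o + 2)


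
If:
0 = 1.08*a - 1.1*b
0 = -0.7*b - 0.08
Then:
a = -0.12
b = -0.11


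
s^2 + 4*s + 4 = (s + 2)^2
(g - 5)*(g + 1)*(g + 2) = g^3 - 2*g^2 - 13*g - 10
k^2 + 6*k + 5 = (k + 1)*(k + 5)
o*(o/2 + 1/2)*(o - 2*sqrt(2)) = o^3/2 - sqrt(2)*o^2 + o^2/2 - sqrt(2)*o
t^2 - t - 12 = (t - 4)*(t + 3)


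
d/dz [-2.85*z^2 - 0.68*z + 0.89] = -5.7*z - 0.68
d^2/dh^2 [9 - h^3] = -6*h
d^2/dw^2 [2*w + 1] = 0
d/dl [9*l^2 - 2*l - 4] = 18*l - 2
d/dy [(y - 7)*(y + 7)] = 2*y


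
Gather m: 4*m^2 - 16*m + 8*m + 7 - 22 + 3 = 4*m^2 - 8*m - 12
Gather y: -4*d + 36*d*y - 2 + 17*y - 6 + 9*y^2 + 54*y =-4*d + 9*y^2 + y*(36*d + 71) - 8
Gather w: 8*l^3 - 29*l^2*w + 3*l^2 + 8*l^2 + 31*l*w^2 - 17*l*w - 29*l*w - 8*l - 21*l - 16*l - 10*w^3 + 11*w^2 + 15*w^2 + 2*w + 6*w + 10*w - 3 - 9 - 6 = 8*l^3 + 11*l^2 - 45*l - 10*w^3 + w^2*(31*l + 26) + w*(-29*l^2 - 46*l + 18) - 18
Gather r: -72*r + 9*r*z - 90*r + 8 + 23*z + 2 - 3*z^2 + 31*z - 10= r*(9*z - 162) - 3*z^2 + 54*z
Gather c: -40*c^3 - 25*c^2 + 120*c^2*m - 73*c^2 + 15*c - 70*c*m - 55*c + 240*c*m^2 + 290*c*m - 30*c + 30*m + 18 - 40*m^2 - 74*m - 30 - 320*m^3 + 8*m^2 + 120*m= -40*c^3 + c^2*(120*m - 98) + c*(240*m^2 + 220*m - 70) - 320*m^3 - 32*m^2 + 76*m - 12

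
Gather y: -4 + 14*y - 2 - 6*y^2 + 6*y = -6*y^2 + 20*y - 6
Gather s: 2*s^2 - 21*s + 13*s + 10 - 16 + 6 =2*s^2 - 8*s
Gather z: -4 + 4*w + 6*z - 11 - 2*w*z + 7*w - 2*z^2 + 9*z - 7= 11*w - 2*z^2 + z*(15 - 2*w) - 22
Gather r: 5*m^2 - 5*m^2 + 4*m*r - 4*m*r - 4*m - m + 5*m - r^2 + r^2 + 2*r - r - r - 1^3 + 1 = 0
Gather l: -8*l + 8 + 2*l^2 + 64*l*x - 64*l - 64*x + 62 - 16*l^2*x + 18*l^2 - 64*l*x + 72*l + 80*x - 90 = l^2*(20 - 16*x) + 16*x - 20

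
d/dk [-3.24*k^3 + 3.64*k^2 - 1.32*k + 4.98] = -9.72*k^2 + 7.28*k - 1.32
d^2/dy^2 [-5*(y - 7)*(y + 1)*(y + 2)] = 40 - 30*y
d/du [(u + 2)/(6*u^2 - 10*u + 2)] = (-3*u^2 - 12*u + 11)/(2*(9*u^4 - 30*u^3 + 31*u^2 - 10*u + 1))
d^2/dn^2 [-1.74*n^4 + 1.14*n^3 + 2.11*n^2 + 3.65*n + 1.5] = -20.88*n^2 + 6.84*n + 4.22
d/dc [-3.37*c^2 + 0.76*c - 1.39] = 0.76 - 6.74*c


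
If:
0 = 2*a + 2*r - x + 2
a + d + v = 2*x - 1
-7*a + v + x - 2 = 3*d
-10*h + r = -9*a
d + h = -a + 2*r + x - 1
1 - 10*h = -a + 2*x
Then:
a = -119/516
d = 821/1032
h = -73/344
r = -2/43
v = 1369/1032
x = 373/258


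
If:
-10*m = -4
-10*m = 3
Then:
No Solution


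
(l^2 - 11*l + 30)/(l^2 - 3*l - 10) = (l - 6)/(l + 2)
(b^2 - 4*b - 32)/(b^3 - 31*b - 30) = (-b^2 + 4*b + 32)/(-b^3 + 31*b + 30)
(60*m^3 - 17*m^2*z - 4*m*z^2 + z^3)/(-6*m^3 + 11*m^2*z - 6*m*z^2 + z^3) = (-20*m^2 - m*z + z^2)/(2*m^2 - 3*m*z + z^2)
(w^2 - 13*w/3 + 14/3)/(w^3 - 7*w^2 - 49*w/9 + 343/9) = 3*(w - 2)/(3*w^2 - 14*w - 49)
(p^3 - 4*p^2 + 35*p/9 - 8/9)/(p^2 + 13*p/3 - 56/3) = (3*p^2 - 4*p + 1)/(3*(p + 7))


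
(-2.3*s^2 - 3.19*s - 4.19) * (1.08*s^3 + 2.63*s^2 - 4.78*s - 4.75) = -2.484*s^5 - 9.4942*s^4 - 1.9209*s^3 + 15.1535*s^2 + 35.1807*s + 19.9025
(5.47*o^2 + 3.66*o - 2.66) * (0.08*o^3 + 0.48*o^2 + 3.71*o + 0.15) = 0.4376*o^5 + 2.9184*o^4 + 21.8377*o^3 + 13.1223*o^2 - 9.3196*o - 0.399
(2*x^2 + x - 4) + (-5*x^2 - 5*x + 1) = -3*x^2 - 4*x - 3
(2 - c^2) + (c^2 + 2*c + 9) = 2*c + 11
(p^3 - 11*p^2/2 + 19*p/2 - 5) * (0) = 0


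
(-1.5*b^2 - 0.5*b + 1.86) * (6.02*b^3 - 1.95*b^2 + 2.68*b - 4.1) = -9.03*b^5 - 0.085*b^4 + 8.1522*b^3 + 1.183*b^2 + 7.0348*b - 7.626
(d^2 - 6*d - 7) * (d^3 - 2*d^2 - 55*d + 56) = d^5 - 8*d^4 - 50*d^3 + 400*d^2 + 49*d - 392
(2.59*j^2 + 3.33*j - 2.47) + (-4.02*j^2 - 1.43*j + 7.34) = -1.43*j^2 + 1.9*j + 4.87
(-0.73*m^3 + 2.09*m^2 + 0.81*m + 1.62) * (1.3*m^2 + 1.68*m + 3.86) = -0.949*m^5 + 1.4906*m^4 + 1.7464*m^3 + 11.5342*m^2 + 5.8482*m + 6.2532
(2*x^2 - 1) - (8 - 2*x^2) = 4*x^2 - 9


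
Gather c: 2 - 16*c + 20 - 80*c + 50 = 72 - 96*c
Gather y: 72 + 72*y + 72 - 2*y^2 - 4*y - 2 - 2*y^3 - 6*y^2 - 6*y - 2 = -2*y^3 - 8*y^2 + 62*y + 140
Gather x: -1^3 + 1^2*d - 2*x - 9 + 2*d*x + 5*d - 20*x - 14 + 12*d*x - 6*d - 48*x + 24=x*(14*d - 70)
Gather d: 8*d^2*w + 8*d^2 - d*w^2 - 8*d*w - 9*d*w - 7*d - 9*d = d^2*(8*w + 8) + d*(-w^2 - 17*w - 16)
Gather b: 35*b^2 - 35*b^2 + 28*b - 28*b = 0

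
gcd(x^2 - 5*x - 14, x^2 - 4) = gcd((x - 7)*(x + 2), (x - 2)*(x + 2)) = x + 2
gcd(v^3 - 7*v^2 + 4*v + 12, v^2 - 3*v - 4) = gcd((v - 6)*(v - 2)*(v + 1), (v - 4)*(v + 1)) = v + 1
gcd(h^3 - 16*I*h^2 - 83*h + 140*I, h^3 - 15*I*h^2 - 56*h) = h - 7*I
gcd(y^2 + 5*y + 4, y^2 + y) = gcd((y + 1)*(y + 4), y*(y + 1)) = y + 1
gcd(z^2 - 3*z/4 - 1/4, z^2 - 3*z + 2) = z - 1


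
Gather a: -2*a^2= -2*a^2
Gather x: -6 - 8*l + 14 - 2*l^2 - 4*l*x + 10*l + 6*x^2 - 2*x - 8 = -2*l^2 + 2*l + 6*x^2 + x*(-4*l - 2)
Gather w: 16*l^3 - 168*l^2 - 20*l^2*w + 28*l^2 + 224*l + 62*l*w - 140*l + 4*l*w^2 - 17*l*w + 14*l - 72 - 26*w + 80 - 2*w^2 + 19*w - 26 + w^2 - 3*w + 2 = 16*l^3 - 140*l^2 + 98*l + w^2*(4*l - 1) + w*(-20*l^2 + 45*l - 10) - 16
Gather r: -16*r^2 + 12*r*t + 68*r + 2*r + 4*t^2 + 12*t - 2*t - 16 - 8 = -16*r^2 + r*(12*t + 70) + 4*t^2 + 10*t - 24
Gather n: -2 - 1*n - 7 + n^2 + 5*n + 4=n^2 + 4*n - 5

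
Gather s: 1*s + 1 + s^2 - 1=s^2 + s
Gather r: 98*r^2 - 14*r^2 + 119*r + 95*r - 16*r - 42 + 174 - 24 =84*r^2 + 198*r + 108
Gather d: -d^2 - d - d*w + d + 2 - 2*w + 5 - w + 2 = -d^2 - d*w - 3*w + 9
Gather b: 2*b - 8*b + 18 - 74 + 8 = -6*b - 48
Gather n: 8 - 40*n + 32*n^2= 32*n^2 - 40*n + 8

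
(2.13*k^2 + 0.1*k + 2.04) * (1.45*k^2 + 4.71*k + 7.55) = 3.0885*k^4 + 10.1773*k^3 + 19.5105*k^2 + 10.3634*k + 15.402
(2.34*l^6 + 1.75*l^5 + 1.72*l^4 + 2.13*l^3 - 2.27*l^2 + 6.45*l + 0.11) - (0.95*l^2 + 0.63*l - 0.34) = 2.34*l^6 + 1.75*l^5 + 1.72*l^4 + 2.13*l^3 - 3.22*l^2 + 5.82*l + 0.45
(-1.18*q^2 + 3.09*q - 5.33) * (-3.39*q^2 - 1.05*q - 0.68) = 4.0002*q^4 - 9.2361*q^3 + 15.6266*q^2 + 3.4953*q + 3.6244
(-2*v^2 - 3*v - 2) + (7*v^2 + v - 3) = 5*v^2 - 2*v - 5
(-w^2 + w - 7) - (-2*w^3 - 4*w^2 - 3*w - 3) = 2*w^3 + 3*w^2 + 4*w - 4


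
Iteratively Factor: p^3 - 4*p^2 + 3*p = (p - 3)*(p^2 - p) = (p - 3)*(p - 1)*(p)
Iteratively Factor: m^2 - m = (m - 1)*(m)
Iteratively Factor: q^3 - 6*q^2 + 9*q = (q)*(q^2 - 6*q + 9) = q*(q - 3)*(q - 3)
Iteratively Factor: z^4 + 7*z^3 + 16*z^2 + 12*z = (z + 2)*(z^3 + 5*z^2 + 6*z) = (z + 2)*(z + 3)*(z^2 + 2*z) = (z + 2)^2*(z + 3)*(z)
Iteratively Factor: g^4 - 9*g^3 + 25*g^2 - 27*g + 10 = (g - 2)*(g^3 - 7*g^2 + 11*g - 5) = (g - 2)*(g - 1)*(g^2 - 6*g + 5) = (g - 2)*(g - 1)^2*(g - 5)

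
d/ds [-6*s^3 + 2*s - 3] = 2 - 18*s^2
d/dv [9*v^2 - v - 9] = 18*v - 1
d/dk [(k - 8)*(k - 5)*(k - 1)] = 3*k^2 - 28*k + 53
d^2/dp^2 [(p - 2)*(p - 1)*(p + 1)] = 6*p - 4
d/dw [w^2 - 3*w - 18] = 2*w - 3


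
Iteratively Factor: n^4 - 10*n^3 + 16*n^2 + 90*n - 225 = (n - 3)*(n^3 - 7*n^2 - 5*n + 75) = (n - 5)*(n - 3)*(n^2 - 2*n - 15) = (n - 5)^2*(n - 3)*(n + 3)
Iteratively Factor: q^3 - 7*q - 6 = (q + 1)*(q^2 - q - 6) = (q + 1)*(q + 2)*(q - 3)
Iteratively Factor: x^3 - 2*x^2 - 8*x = (x + 2)*(x^2 - 4*x) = (x - 4)*(x + 2)*(x)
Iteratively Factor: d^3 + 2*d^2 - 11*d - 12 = (d + 1)*(d^2 + d - 12) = (d + 1)*(d + 4)*(d - 3)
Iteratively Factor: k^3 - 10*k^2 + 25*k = (k - 5)*(k^2 - 5*k) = k*(k - 5)*(k - 5)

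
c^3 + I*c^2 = c^2*(c + I)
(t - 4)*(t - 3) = t^2 - 7*t + 12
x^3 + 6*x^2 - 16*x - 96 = (x - 4)*(x + 4)*(x + 6)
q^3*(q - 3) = q^4 - 3*q^3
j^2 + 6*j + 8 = (j + 2)*(j + 4)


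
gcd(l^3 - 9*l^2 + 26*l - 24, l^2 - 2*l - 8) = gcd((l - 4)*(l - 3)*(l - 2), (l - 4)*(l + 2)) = l - 4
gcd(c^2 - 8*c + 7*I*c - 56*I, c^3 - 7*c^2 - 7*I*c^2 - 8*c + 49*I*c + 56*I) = c - 8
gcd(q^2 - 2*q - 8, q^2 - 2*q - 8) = q^2 - 2*q - 8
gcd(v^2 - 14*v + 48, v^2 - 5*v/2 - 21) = v - 6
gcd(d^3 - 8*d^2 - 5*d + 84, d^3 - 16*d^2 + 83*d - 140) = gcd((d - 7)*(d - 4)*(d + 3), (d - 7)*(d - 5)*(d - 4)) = d^2 - 11*d + 28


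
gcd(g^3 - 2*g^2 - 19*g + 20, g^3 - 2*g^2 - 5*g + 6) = g - 1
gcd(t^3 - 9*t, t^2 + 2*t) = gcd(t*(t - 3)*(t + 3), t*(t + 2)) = t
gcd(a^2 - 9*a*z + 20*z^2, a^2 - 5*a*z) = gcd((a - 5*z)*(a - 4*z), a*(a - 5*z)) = -a + 5*z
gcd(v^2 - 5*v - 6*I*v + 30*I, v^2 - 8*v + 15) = v - 5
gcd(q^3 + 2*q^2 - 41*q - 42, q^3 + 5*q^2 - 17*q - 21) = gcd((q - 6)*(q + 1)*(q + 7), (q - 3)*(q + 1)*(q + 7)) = q^2 + 8*q + 7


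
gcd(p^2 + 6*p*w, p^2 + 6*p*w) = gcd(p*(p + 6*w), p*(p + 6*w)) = p^2 + 6*p*w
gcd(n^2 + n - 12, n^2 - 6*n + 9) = n - 3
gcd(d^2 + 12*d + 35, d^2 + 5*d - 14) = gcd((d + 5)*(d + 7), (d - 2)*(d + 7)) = d + 7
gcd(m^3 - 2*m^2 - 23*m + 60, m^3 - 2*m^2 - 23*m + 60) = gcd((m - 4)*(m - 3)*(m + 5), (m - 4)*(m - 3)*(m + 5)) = m^3 - 2*m^2 - 23*m + 60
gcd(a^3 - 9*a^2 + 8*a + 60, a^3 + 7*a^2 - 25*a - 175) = a - 5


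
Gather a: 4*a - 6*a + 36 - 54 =-2*a - 18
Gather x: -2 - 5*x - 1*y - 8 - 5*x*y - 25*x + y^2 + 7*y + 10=x*(-5*y - 30) + y^2 + 6*y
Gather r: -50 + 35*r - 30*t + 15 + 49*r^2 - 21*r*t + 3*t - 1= 49*r^2 + r*(35 - 21*t) - 27*t - 36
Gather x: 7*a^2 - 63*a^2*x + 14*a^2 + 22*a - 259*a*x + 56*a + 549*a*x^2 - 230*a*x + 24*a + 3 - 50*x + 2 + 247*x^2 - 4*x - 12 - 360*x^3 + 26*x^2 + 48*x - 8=21*a^2 + 102*a - 360*x^3 + x^2*(549*a + 273) + x*(-63*a^2 - 489*a - 6) - 15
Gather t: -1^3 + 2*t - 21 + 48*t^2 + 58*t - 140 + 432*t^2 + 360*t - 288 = 480*t^2 + 420*t - 450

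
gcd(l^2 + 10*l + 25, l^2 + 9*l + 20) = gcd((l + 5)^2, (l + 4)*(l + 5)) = l + 5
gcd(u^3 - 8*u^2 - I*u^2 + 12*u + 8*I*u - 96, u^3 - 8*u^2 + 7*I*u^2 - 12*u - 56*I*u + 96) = u^2 + u*(-8 + 3*I) - 24*I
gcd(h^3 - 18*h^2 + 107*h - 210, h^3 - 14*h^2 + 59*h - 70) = h^2 - 12*h + 35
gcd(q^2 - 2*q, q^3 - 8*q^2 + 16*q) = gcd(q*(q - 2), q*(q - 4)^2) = q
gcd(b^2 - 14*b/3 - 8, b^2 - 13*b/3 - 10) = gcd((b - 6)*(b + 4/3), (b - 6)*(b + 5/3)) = b - 6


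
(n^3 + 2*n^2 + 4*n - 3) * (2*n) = 2*n^4 + 4*n^3 + 8*n^2 - 6*n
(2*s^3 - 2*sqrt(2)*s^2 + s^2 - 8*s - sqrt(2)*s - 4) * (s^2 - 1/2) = 2*s^5 - 2*sqrt(2)*s^4 + s^4 - 9*s^3 - sqrt(2)*s^3 - 9*s^2/2 + sqrt(2)*s^2 + sqrt(2)*s/2 + 4*s + 2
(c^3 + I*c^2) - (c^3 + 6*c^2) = -6*c^2 + I*c^2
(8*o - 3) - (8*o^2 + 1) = -8*o^2 + 8*o - 4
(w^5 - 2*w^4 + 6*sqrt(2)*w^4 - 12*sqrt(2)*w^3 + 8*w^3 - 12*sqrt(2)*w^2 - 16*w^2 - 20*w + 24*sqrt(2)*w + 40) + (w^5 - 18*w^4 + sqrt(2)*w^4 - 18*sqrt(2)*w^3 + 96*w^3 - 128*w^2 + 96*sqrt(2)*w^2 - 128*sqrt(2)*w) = 2*w^5 - 20*w^4 + 7*sqrt(2)*w^4 - 30*sqrt(2)*w^3 + 104*w^3 - 144*w^2 + 84*sqrt(2)*w^2 - 104*sqrt(2)*w - 20*w + 40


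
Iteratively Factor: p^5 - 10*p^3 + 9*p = (p)*(p^4 - 10*p^2 + 9) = p*(p + 1)*(p^3 - p^2 - 9*p + 9) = p*(p - 3)*(p + 1)*(p^2 + 2*p - 3) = p*(p - 3)*(p - 1)*(p + 1)*(p + 3)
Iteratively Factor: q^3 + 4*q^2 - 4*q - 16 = (q + 2)*(q^2 + 2*q - 8) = (q + 2)*(q + 4)*(q - 2)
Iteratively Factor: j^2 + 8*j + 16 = (j + 4)*(j + 4)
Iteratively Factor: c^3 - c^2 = (c)*(c^2 - c) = c^2*(c - 1)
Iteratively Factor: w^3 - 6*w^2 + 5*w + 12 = (w - 4)*(w^2 - 2*w - 3) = (w - 4)*(w + 1)*(w - 3)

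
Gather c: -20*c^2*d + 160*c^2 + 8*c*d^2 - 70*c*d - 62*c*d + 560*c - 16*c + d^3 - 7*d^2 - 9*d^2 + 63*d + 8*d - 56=c^2*(160 - 20*d) + c*(8*d^2 - 132*d + 544) + d^3 - 16*d^2 + 71*d - 56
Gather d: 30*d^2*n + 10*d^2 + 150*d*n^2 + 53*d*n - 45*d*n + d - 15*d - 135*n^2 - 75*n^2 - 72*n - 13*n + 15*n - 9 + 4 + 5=d^2*(30*n + 10) + d*(150*n^2 + 8*n - 14) - 210*n^2 - 70*n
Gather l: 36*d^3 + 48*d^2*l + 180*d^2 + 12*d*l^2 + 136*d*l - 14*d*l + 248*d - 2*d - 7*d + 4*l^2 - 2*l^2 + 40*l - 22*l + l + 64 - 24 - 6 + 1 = 36*d^3 + 180*d^2 + 239*d + l^2*(12*d + 2) + l*(48*d^2 + 122*d + 19) + 35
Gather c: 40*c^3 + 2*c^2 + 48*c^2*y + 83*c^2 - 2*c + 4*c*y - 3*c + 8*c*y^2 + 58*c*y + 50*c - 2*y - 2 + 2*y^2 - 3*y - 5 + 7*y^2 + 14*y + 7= 40*c^3 + c^2*(48*y + 85) + c*(8*y^2 + 62*y + 45) + 9*y^2 + 9*y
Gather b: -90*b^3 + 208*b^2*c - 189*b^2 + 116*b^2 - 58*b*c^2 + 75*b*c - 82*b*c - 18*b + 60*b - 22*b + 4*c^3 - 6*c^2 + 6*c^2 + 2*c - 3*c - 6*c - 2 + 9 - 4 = -90*b^3 + b^2*(208*c - 73) + b*(-58*c^2 - 7*c + 20) + 4*c^3 - 7*c + 3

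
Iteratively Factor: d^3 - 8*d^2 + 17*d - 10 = (d - 5)*(d^2 - 3*d + 2) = (d - 5)*(d - 2)*(d - 1)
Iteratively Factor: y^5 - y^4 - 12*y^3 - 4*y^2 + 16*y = (y + 2)*(y^4 - 3*y^3 - 6*y^2 + 8*y) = y*(y + 2)*(y^3 - 3*y^2 - 6*y + 8) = y*(y - 1)*(y + 2)*(y^2 - 2*y - 8) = y*(y - 1)*(y + 2)^2*(y - 4)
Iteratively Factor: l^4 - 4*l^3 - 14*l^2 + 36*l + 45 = (l - 5)*(l^3 + l^2 - 9*l - 9) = (l - 5)*(l - 3)*(l^2 + 4*l + 3) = (l - 5)*(l - 3)*(l + 1)*(l + 3)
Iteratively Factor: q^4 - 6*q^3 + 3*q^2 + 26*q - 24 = (q + 2)*(q^3 - 8*q^2 + 19*q - 12) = (q - 1)*(q + 2)*(q^2 - 7*q + 12) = (q - 4)*(q - 1)*(q + 2)*(q - 3)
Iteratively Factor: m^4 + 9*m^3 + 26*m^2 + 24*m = (m + 3)*(m^3 + 6*m^2 + 8*m) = (m + 3)*(m + 4)*(m^2 + 2*m) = (m + 2)*(m + 3)*(m + 4)*(m)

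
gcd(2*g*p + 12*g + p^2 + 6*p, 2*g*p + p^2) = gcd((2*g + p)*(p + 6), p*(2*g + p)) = 2*g + p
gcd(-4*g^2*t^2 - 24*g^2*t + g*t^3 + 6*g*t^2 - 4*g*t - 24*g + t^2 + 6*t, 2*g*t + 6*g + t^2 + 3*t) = 1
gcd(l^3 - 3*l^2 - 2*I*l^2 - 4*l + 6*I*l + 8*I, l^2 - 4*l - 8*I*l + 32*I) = l - 4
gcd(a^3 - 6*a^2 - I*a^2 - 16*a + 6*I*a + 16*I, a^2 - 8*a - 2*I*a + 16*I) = a - 8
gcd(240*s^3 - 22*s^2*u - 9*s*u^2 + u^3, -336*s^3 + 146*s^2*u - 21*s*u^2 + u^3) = 48*s^2 - 14*s*u + u^2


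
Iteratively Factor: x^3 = (x)*(x^2) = x^2*(x)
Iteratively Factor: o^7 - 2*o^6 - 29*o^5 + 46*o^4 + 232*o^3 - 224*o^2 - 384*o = (o - 2)*(o^6 - 29*o^4 - 12*o^3 + 208*o^2 + 192*o) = o*(o - 2)*(o^5 - 29*o^3 - 12*o^2 + 208*o + 192) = o*(o - 2)*(o + 4)*(o^4 - 4*o^3 - 13*o^2 + 40*o + 48) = o*(o - 2)*(o + 3)*(o + 4)*(o^3 - 7*o^2 + 8*o + 16) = o*(o - 4)*(o - 2)*(o + 3)*(o + 4)*(o^2 - 3*o - 4) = o*(o - 4)*(o - 2)*(o + 1)*(o + 3)*(o + 4)*(o - 4)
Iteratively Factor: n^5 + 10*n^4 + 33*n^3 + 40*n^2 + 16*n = (n + 1)*(n^4 + 9*n^3 + 24*n^2 + 16*n) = (n + 1)*(n + 4)*(n^3 + 5*n^2 + 4*n) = n*(n + 1)*(n + 4)*(n^2 + 5*n + 4) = n*(n + 1)^2*(n + 4)*(n + 4)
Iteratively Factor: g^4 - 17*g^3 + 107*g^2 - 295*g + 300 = (g - 5)*(g^3 - 12*g^2 + 47*g - 60) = (g - 5)*(g - 3)*(g^2 - 9*g + 20) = (g - 5)^2*(g - 3)*(g - 4)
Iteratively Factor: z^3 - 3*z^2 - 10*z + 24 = (z - 4)*(z^2 + z - 6) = (z - 4)*(z + 3)*(z - 2)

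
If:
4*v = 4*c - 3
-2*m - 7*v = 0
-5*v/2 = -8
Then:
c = 79/20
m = -56/5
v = 16/5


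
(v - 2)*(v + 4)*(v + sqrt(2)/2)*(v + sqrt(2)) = v^4 + 2*v^3 + 3*sqrt(2)*v^3/2 - 7*v^2 + 3*sqrt(2)*v^2 - 12*sqrt(2)*v + 2*v - 8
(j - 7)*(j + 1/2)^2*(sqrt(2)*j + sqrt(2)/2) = sqrt(2)*j^4 - 11*sqrt(2)*j^3/2 - 39*sqrt(2)*j^2/4 - 41*sqrt(2)*j/8 - 7*sqrt(2)/8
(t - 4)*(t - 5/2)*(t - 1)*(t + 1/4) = t^4 - 29*t^3/4 + 117*t^2/8 - 47*t/8 - 5/2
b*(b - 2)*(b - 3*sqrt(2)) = b^3 - 3*sqrt(2)*b^2 - 2*b^2 + 6*sqrt(2)*b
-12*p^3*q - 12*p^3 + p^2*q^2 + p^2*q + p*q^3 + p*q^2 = (-3*p + q)*(4*p + q)*(p*q + p)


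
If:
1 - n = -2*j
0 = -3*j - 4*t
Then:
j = -4*t/3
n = 1 - 8*t/3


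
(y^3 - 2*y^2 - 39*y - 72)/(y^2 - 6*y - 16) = (y^2 + 6*y + 9)/(y + 2)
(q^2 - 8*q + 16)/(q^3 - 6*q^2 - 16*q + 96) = (q - 4)/(q^2 - 2*q - 24)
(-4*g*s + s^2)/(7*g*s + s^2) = (-4*g + s)/(7*g + s)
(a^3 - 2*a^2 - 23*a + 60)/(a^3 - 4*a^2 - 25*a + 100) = (a - 3)/(a - 5)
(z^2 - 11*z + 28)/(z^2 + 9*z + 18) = (z^2 - 11*z + 28)/(z^2 + 9*z + 18)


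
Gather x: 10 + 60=70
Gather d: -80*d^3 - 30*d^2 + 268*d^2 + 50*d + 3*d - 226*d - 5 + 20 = -80*d^3 + 238*d^2 - 173*d + 15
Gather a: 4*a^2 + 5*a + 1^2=4*a^2 + 5*a + 1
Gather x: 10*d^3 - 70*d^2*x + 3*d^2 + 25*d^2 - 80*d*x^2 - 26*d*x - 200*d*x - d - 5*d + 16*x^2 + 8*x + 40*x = 10*d^3 + 28*d^2 - 6*d + x^2*(16 - 80*d) + x*(-70*d^2 - 226*d + 48)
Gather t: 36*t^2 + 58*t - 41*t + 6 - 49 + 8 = 36*t^2 + 17*t - 35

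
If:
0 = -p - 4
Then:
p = -4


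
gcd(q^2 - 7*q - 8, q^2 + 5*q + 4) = q + 1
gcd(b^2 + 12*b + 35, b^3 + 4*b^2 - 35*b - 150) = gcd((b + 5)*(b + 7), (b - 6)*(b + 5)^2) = b + 5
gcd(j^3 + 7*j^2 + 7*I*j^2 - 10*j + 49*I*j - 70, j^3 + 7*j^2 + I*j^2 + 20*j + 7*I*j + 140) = j^2 + j*(7 + 5*I) + 35*I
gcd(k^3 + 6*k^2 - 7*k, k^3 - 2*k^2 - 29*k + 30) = k - 1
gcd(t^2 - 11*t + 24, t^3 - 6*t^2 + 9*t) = t - 3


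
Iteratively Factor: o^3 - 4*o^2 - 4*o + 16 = (o - 4)*(o^2 - 4) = (o - 4)*(o - 2)*(o + 2)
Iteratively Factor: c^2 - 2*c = (c - 2)*(c)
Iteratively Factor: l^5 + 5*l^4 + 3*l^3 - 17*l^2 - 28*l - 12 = (l - 2)*(l^4 + 7*l^3 + 17*l^2 + 17*l + 6) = (l - 2)*(l + 1)*(l^3 + 6*l^2 + 11*l + 6) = (l - 2)*(l + 1)*(l + 2)*(l^2 + 4*l + 3) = (l - 2)*(l + 1)*(l + 2)*(l + 3)*(l + 1)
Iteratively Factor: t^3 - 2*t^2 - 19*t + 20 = (t - 5)*(t^2 + 3*t - 4) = (t - 5)*(t + 4)*(t - 1)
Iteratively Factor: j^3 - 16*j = (j + 4)*(j^2 - 4*j) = j*(j + 4)*(j - 4)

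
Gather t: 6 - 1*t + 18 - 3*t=24 - 4*t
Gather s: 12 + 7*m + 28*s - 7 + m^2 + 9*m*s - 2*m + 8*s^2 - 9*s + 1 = m^2 + 5*m + 8*s^2 + s*(9*m + 19) + 6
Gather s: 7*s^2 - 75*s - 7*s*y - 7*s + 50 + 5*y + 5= 7*s^2 + s*(-7*y - 82) + 5*y + 55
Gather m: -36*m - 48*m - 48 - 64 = -84*m - 112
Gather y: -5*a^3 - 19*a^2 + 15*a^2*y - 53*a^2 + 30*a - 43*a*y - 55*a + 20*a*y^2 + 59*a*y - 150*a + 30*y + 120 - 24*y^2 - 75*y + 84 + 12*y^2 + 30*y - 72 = -5*a^3 - 72*a^2 - 175*a + y^2*(20*a - 12) + y*(15*a^2 + 16*a - 15) + 132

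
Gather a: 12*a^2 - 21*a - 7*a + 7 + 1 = 12*a^2 - 28*a + 8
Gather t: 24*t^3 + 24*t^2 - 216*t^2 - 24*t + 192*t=24*t^3 - 192*t^2 + 168*t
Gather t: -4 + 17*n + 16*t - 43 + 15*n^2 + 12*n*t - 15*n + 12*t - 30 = 15*n^2 + 2*n + t*(12*n + 28) - 77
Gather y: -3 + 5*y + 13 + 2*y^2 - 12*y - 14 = 2*y^2 - 7*y - 4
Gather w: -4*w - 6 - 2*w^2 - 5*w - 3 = -2*w^2 - 9*w - 9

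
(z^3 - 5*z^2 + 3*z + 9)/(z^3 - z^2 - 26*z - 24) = (z^2 - 6*z + 9)/(z^2 - 2*z - 24)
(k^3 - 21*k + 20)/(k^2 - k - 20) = (-k^3 + 21*k - 20)/(-k^2 + k + 20)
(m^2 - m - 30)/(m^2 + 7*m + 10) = (m - 6)/(m + 2)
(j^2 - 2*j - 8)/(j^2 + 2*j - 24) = (j + 2)/(j + 6)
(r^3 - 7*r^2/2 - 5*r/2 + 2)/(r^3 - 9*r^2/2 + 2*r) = (r + 1)/r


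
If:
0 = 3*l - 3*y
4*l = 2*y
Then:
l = 0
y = 0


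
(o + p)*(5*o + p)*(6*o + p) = 30*o^3 + 41*o^2*p + 12*o*p^2 + p^3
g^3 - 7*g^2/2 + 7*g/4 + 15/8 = (g - 5/2)*(g - 3/2)*(g + 1/2)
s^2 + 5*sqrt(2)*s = s*(s + 5*sqrt(2))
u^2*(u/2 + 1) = u^3/2 + u^2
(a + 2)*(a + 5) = a^2 + 7*a + 10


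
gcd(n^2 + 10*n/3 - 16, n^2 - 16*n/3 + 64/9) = n - 8/3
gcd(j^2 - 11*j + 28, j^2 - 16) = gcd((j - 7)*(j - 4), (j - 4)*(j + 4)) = j - 4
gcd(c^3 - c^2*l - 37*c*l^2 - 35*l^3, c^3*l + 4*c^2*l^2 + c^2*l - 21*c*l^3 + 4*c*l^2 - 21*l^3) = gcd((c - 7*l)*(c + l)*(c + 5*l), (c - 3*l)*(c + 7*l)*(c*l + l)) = 1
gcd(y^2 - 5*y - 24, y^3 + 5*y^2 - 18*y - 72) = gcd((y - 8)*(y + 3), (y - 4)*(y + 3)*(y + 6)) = y + 3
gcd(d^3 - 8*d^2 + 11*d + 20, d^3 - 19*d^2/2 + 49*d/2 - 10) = d^2 - 9*d + 20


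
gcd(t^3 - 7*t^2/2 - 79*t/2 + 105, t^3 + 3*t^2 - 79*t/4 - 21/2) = t + 6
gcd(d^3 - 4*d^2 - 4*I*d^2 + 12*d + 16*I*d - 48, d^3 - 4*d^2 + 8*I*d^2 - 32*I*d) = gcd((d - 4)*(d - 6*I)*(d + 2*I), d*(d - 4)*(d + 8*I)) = d - 4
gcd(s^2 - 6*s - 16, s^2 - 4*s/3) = 1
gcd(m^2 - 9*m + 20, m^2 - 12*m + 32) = m - 4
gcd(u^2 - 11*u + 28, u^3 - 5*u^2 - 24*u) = 1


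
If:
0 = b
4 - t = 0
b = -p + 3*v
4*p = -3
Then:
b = 0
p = -3/4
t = 4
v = -1/4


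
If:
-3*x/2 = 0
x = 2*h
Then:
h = 0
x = 0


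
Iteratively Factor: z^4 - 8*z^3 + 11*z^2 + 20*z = (z - 5)*(z^3 - 3*z^2 - 4*z) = (z - 5)*(z + 1)*(z^2 - 4*z) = (z - 5)*(z - 4)*(z + 1)*(z)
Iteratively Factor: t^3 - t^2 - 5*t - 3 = (t - 3)*(t^2 + 2*t + 1) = (t - 3)*(t + 1)*(t + 1)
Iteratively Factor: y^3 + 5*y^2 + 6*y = (y + 3)*(y^2 + 2*y) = (y + 2)*(y + 3)*(y)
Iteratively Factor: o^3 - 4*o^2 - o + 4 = (o - 1)*(o^2 - 3*o - 4) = (o - 1)*(o + 1)*(o - 4)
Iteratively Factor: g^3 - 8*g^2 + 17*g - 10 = (g - 5)*(g^2 - 3*g + 2) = (g - 5)*(g - 2)*(g - 1)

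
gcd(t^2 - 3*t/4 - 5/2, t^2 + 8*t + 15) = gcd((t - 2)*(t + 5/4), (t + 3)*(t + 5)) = 1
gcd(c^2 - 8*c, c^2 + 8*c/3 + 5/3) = 1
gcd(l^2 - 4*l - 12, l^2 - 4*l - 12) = l^2 - 4*l - 12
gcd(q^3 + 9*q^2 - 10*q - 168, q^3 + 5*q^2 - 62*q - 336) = q^2 + 13*q + 42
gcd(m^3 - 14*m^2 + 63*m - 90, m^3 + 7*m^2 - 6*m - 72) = m - 3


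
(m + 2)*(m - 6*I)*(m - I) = m^3 + 2*m^2 - 7*I*m^2 - 6*m - 14*I*m - 12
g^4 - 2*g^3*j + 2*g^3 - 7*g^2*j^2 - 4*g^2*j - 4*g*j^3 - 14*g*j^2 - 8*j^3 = (g + 2)*(g - 4*j)*(g + j)^2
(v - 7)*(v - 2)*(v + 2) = v^3 - 7*v^2 - 4*v + 28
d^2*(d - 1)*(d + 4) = d^4 + 3*d^3 - 4*d^2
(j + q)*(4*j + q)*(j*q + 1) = 4*j^3*q + 5*j^2*q^2 + 4*j^2 + j*q^3 + 5*j*q + q^2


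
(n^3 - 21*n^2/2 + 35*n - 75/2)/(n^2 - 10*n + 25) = (2*n^2 - 11*n + 15)/(2*(n - 5))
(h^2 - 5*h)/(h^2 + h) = (h - 5)/(h + 1)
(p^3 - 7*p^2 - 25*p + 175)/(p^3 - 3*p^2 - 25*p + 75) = (p - 7)/(p - 3)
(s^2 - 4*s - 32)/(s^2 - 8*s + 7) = (s^2 - 4*s - 32)/(s^2 - 8*s + 7)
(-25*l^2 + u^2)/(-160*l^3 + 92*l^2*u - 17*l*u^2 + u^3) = (5*l + u)/(32*l^2 - 12*l*u + u^2)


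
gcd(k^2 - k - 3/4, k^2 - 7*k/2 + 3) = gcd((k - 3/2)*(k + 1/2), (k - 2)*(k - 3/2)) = k - 3/2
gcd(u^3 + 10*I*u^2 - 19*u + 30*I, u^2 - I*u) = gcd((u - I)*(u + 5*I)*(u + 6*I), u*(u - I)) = u - I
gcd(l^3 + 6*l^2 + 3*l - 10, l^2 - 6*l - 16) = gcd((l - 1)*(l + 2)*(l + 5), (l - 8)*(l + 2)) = l + 2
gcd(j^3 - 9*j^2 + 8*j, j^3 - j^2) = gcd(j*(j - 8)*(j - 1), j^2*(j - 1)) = j^2 - j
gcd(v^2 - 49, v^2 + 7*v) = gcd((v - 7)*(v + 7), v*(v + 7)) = v + 7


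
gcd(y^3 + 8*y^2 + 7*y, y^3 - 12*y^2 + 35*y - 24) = 1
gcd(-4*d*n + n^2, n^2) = n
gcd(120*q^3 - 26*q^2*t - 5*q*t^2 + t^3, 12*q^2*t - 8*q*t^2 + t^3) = 6*q - t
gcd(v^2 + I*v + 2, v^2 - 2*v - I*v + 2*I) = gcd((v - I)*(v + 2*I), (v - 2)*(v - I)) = v - I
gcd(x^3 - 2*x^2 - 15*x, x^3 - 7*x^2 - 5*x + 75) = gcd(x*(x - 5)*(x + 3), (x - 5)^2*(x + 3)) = x^2 - 2*x - 15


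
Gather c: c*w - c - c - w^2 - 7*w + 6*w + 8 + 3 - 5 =c*(w - 2) - w^2 - w + 6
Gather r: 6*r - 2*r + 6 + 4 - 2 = 4*r + 8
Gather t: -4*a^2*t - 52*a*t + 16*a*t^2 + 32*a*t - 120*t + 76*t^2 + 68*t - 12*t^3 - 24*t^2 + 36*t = -12*t^3 + t^2*(16*a + 52) + t*(-4*a^2 - 20*a - 16)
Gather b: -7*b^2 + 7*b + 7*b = -7*b^2 + 14*b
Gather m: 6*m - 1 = 6*m - 1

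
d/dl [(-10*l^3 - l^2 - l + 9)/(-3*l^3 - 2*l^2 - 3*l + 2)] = (17*l^4 + 54*l^3 + 22*l^2 + 32*l + 25)/(9*l^6 + 12*l^5 + 22*l^4 + l^2 - 12*l + 4)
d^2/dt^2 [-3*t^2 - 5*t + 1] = -6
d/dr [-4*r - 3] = -4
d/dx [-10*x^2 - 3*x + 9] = -20*x - 3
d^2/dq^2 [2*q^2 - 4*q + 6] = 4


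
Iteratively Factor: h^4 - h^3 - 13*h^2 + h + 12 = (h - 1)*(h^3 - 13*h - 12) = (h - 1)*(h + 1)*(h^2 - h - 12) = (h - 4)*(h - 1)*(h + 1)*(h + 3)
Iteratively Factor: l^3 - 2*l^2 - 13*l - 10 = (l + 1)*(l^2 - 3*l - 10) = (l - 5)*(l + 1)*(l + 2)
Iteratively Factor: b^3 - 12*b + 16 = (b - 2)*(b^2 + 2*b - 8) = (b - 2)^2*(b + 4)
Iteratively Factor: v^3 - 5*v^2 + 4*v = (v)*(v^2 - 5*v + 4) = v*(v - 1)*(v - 4)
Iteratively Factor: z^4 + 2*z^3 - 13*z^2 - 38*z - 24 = (z - 4)*(z^3 + 6*z^2 + 11*z + 6) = (z - 4)*(z + 3)*(z^2 + 3*z + 2) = (z - 4)*(z + 2)*(z + 3)*(z + 1)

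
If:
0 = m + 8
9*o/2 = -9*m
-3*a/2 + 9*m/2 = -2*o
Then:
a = -8/3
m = -8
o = 16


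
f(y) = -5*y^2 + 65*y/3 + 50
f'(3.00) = -8.33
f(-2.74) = -46.90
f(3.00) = 70.00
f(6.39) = -15.71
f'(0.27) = 18.97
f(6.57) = -23.47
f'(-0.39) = 25.57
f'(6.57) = -44.03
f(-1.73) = -2.45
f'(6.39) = -42.23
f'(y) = 65/3 - 10*y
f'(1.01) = 11.57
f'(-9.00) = 111.67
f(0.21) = 54.33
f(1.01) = 66.78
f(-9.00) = -550.00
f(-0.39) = 40.79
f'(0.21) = 19.57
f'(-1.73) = 38.97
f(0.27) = 55.49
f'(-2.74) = 49.07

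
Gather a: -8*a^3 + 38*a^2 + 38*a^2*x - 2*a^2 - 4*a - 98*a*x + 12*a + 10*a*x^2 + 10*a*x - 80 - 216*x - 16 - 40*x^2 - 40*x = -8*a^3 + a^2*(38*x + 36) + a*(10*x^2 - 88*x + 8) - 40*x^2 - 256*x - 96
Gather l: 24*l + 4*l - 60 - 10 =28*l - 70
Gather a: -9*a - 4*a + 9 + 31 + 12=52 - 13*a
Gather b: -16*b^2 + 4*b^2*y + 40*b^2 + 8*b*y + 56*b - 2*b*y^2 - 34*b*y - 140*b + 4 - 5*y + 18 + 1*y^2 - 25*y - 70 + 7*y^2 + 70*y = b^2*(4*y + 24) + b*(-2*y^2 - 26*y - 84) + 8*y^2 + 40*y - 48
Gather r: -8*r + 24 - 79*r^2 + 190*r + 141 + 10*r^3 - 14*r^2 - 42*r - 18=10*r^3 - 93*r^2 + 140*r + 147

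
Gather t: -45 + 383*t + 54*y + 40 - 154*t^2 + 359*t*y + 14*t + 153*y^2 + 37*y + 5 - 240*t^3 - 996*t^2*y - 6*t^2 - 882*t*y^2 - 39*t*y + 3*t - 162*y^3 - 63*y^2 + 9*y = -240*t^3 + t^2*(-996*y - 160) + t*(-882*y^2 + 320*y + 400) - 162*y^3 + 90*y^2 + 100*y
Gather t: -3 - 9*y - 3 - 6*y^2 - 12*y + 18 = -6*y^2 - 21*y + 12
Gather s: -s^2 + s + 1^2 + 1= -s^2 + s + 2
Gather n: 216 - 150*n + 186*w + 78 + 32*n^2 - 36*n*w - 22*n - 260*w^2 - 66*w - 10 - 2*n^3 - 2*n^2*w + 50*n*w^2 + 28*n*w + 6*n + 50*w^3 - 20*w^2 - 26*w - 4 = -2*n^3 + n^2*(32 - 2*w) + n*(50*w^2 - 8*w - 166) + 50*w^3 - 280*w^2 + 94*w + 280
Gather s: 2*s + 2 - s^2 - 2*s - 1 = 1 - s^2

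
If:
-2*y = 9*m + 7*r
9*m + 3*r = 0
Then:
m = y/6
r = -y/2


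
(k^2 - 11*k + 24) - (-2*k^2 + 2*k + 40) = 3*k^2 - 13*k - 16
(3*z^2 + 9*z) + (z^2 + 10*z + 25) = 4*z^2 + 19*z + 25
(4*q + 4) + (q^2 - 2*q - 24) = q^2 + 2*q - 20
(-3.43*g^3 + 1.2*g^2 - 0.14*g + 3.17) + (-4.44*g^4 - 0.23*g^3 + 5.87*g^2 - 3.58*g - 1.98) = -4.44*g^4 - 3.66*g^3 + 7.07*g^2 - 3.72*g + 1.19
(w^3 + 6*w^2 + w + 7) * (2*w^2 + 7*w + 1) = 2*w^5 + 19*w^4 + 45*w^3 + 27*w^2 + 50*w + 7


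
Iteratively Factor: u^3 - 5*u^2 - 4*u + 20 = (u - 5)*(u^2 - 4) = (u - 5)*(u + 2)*(u - 2)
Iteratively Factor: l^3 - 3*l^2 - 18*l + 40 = (l - 5)*(l^2 + 2*l - 8) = (l - 5)*(l - 2)*(l + 4)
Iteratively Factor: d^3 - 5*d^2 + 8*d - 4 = (d - 1)*(d^2 - 4*d + 4) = (d - 2)*(d - 1)*(d - 2)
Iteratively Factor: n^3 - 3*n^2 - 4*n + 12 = (n - 3)*(n^2 - 4) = (n - 3)*(n - 2)*(n + 2)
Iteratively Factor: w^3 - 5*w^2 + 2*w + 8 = (w - 4)*(w^2 - w - 2) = (w - 4)*(w + 1)*(w - 2)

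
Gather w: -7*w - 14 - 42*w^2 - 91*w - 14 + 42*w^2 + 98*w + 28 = 0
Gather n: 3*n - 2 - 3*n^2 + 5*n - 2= -3*n^2 + 8*n - 4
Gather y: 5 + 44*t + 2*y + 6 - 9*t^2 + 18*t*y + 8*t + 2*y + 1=-9*t^2 + 52*t + y*(18*t + 4) + 12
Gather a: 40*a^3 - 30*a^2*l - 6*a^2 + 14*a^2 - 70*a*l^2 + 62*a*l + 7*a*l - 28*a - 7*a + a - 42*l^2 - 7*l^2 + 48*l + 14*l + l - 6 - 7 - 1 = 40*a^3 + a^2*(8 - 30*l) + a*(-70*l^2 + 69*l - 34) - 49*l^2 + 63*l - 14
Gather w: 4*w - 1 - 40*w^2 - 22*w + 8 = -40*w^2 - 18*w + 7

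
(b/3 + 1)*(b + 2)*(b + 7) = b^3/3 + 4*b^2 + 41*b/3 + 14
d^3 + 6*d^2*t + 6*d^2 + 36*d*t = d*(d + 6)*(d + 6*t)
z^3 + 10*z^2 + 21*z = z*(z + 3)*(z + 7)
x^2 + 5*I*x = x*(x + 5*I)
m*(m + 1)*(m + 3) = m^3 + 4*m^2 + 3*m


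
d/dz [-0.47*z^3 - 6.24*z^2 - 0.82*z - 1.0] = -1.41*z^2 - 12.48*z - 0.82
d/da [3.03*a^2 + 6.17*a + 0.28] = 6.06*a + 6.17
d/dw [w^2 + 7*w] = 2*w + 7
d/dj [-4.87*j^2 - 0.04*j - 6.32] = -9.74*j - 0.04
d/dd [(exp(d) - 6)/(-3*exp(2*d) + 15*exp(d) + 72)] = ((exp(d) - 6)*(2*exp(d) - 5) - exp(2*d) + 5*exp(d) + 24)*exp(d)/(3*(-exp(2*d) + 5*exp(d) + 24)^2)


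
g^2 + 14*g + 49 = (g + 7)^2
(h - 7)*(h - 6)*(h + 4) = h^3 - 9*h^2 - 10*h + 168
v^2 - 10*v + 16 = (v - 8)*(v - 2)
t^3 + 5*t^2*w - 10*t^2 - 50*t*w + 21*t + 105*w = (t - 7)*(t - 3)*(t + 5*w)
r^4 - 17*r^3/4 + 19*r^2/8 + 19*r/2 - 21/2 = (r - 2)^2*(r - 7/4)*(r + 3/2)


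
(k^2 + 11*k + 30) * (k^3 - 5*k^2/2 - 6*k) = k^5 + 17*k^4/2 - 7*k^3/2 - 141*k^2 - 180*k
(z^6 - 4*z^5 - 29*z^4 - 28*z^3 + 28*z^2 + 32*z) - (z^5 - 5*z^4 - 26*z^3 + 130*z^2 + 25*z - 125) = z^6 - 5*z^5 - 24*z^4 - 2*z^3 - 102*z^2 + 7*z + 125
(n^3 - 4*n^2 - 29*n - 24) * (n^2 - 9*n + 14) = n^5 - 13*n^4 + 21*n^3 + 181*n^2 - 190*n - 336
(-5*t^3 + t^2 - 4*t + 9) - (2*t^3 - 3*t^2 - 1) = -7*t^3 + 4*t^2 - 4*t + 10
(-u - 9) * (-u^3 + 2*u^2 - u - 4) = u^4 + 7*u^3 - 17*u^2 + 13*u + 36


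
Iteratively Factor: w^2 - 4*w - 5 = (w - 5)*(w + 1)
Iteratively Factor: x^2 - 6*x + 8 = (x - 4)*(x - 2)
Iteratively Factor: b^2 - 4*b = (b - 4)*(b)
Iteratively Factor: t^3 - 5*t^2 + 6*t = (t)*(t^2 - 5*t + 6) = t*(t - 2)*(t - 3)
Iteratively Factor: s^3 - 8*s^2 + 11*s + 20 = (s + 1)*(s^2 - 9*s + 20) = (s - 4)*(s + 1)*(s - 5)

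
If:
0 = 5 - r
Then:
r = 5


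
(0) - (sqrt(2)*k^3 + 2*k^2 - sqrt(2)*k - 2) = -sqrt(2)*k^3 - 2*k^2 + sqrt(2)*k + 2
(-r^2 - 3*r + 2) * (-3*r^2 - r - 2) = 3*r^4 + 10*r^3 - r^2 + 4*r - 4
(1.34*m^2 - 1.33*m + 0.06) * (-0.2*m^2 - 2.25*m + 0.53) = -0.268*m^4 - 2.749*m^3 + 3.6907*m^2 - 0.8399*m + 0.0318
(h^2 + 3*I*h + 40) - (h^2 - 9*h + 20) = 9*h + 3*I*h + 20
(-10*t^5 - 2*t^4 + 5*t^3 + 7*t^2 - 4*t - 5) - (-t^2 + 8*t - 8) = -10*t^5 - 2*t^4 + 5*t^3 + 8*t^2 - 12*t + 3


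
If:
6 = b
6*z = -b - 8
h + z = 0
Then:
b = 6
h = 7/3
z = -7/3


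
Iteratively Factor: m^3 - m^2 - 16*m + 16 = (m - 4)*(m^2 + 3*m - 4) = (m - 4)*(m - 1)*(m + 4)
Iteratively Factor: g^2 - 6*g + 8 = (g - 2)*(g - 4)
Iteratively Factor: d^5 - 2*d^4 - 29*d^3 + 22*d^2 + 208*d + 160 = (d - 4)*(d^4 + 2*d^3 - 21*d^2 - 62*d - 40) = (d - 5)*(d - 4)*(d^3 + 7*d^2 + 14*d + 8) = (d - 5)*(d - 4)*(d + 2)*(d^2 + 5*d + 4) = (d - 5)*(d - 4)*(d + 1)*(d + 2)*(d + 4)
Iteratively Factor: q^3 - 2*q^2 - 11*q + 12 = (q + 3)*(q^2 - 5*q + 4) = (q - 1)*(q + 3)*(q - 4)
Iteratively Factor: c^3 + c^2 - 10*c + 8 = (c + 4)*(c^2 - 3*c + 2) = (c - 1)*(c + 4)*(c - 2)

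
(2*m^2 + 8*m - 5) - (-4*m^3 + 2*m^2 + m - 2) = 4*m^3 + 7*m - 3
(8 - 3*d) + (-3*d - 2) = 6 - 6*d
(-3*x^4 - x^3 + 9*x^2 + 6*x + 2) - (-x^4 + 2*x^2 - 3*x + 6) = -2*x^4 - x^3 + 7*x^2 + 9*x - 4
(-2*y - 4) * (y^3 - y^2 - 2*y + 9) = -2*y^4 - 2*y^3 + 8*y^2 - 10*y - 36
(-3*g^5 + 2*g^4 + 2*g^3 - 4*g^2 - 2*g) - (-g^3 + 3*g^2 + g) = -3*g^5 + 2*g^4 + 3*g^3 - 7*g^2 - 3*g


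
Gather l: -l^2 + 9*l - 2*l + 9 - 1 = -l^2 + 7*l + 8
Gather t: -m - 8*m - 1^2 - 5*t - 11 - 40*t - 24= -9*m - 45*t - 36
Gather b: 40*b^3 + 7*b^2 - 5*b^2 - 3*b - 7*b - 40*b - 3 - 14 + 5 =40*b^3 + 2*b^2 - 50*b - 12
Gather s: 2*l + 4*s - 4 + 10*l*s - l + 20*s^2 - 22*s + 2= l + 20*s^2 + s*(10*l - 18) - 2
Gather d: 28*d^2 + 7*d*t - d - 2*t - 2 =28*d^2 + d*(7*t - 1) - 2*t - 2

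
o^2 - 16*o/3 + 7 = (o - 3)*(o - 7/3)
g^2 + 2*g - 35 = (g - 5)*(g + 7)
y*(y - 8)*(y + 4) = y^3 - 4*y^2 - 32*y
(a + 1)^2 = a^2 + 2*a + 1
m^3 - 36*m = m*(m - 6)*(m + 6)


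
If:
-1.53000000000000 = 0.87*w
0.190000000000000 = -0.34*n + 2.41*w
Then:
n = -13.02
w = -1.76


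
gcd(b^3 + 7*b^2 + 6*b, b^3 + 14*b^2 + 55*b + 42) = b^2 + 7*b + 6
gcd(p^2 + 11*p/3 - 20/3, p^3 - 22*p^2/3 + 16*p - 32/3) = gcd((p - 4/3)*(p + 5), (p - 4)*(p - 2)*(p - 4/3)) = p - 4/3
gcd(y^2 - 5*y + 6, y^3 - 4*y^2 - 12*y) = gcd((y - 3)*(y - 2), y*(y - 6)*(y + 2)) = 1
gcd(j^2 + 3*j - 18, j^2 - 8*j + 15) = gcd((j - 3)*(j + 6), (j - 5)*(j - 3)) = j - 3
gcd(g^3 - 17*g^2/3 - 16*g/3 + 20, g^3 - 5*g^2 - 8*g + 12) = g^2 - 4*g - 12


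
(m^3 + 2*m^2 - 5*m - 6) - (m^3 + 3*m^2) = -m^2 - 5*m - 6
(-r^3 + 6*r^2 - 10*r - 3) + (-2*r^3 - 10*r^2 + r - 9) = -3*r^3 - 4*r^2 - 9*r - 12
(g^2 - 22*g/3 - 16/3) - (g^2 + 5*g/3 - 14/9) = -9*g - 34/9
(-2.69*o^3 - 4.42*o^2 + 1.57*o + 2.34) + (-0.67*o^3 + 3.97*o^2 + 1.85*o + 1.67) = -3.36*o^3 - 0.45*o^2 + 3.42*o + 4.01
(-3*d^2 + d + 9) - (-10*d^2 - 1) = 7*d^2 + d + 10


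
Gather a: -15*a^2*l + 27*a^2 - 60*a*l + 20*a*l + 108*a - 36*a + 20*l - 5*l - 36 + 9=a^2*(27 - 15*l) + a*(72 - 40*l) + 15*l - 27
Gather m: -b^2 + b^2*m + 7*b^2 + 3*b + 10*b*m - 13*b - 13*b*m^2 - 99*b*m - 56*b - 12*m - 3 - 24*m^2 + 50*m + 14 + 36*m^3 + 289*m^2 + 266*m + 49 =6*b^2 - 66*b + 36*m^3 + m^2*(265 - 13*b) + m*(b^2 - 89*b + 304) + 60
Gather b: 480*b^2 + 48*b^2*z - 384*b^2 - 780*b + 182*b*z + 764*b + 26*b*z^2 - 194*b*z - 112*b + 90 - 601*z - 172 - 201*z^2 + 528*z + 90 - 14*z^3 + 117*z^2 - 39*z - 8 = b^2*(48*z + 96) + b*(26*z^2 - 12*z - 128) - 14*z^3 - 84*z^2 - 112*z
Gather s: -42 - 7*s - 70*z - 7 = -7*s - 70*z - 49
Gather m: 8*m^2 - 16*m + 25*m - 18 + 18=8*m^2 + 9*m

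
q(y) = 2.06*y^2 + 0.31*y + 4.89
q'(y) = 4.12*y + 0.31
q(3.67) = 33.77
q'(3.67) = 15.43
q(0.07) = 4.92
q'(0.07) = 0.60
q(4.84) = 54.65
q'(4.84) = 20.25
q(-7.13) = 107.40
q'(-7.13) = -29.07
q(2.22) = 15.73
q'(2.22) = 9.46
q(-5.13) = 57.51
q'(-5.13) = -20.83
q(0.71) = 6.15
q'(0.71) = 3.24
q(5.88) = 77.94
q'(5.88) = 24.54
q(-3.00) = 22.50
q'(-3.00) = -12.05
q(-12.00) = 297.81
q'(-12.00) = -49.13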